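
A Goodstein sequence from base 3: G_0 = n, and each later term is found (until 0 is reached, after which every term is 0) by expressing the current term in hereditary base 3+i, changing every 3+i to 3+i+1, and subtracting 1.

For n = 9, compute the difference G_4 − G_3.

[0] 9 ≡ 3^2 (base 3). Lift 4: 16. −1: 15.
[1] 15 ≡ 3·4 + 3 (base 4). Lift 5: 18. −1: 17.
[2] 17 ≡ 3·5 + 2 (base 5). Lift 6: 20. −1: 19.
[3] 19 ≡ 3·6 + 1 (base 6). Lift 7: 22. −1: 21.

2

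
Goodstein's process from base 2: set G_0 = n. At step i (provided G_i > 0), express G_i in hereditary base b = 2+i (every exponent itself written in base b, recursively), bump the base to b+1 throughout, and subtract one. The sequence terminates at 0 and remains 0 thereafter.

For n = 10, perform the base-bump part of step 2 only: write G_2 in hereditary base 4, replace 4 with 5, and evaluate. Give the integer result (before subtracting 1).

base 2: 10 = 2^(2 + 1) + 2; at 3: 3^(3 + 1) + 3 = 84; next = 83
base 3: 83 = 3^(3 + 1) + 2; at 4: 4^(4 + 1) + 2 = 1026; next = 1025
base 4: 1025 = 4^(4 + 1) + 1; at 5: 5^(5 + 1) + 1 = 15626; next = 15625

15626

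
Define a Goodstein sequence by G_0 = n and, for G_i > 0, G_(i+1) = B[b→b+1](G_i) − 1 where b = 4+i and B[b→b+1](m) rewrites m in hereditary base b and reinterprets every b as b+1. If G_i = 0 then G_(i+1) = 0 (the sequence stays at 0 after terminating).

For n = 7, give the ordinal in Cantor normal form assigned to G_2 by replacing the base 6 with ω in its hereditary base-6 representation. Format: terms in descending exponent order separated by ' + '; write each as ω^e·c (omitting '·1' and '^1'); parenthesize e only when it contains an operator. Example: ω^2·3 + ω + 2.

base 4: 7 = 4 + 3; at 5: 5 + 3 = 8; next = 7
base 5: 7 = 5 + 2; at 6: 6 + 2 = 8; next = 7

ω + 1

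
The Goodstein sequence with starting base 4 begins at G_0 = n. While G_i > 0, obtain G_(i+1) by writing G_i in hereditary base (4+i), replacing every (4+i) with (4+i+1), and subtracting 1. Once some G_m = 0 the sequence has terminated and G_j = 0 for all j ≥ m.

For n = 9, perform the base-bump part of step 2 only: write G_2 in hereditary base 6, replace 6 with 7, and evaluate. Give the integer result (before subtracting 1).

12

G_0=9  [base 4] 2·4 + 1  →[4↦5]→  2·5 + 1 = 11  −1 ⇒ G_1=10
G_1=10  [base 5] 2·5  →[5↦6]→  2·6 = 12  −1 ⇒ G_2=11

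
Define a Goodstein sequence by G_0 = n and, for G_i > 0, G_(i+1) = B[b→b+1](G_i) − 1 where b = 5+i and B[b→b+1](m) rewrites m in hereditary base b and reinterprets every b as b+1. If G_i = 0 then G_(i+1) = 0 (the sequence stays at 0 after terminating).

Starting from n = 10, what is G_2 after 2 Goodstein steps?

(0) 10|_5 = 2·5 ↦ 2·6|_6 = 12 ⇒ 11
(1) 11|_6 = 6 + 5 ↦ 7 + 5|_7 = 12 ⇒ 11

11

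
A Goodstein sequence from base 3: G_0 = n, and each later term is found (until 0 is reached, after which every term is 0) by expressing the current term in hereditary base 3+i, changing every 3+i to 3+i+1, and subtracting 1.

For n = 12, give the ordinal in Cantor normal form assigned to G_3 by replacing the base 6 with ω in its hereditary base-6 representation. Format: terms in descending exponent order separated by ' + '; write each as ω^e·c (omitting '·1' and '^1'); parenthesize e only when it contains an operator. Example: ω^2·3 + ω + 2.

ω^2 + 1

G_0 = 12. HB_3(12) = 3^2 + 3. Bump = 20. G_1 = 19.
G_1 = 19. HB_4(19) = 4^2 + 3. Bump = 28. G_2 = 27.
G_2 = 27. HB_5(27) = 5^2 + 2. Bump = 38. G_3 = 37.
G_3 = 37. HB_6(37) = 6^2 + 1. Bump = 50. G_4 = 49.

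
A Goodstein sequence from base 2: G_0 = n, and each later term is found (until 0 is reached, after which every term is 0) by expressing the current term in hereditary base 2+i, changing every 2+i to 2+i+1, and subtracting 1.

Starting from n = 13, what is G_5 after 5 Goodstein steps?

5765998

i=0: 13 = 2^(2 + 1) + 2^2 + 1 (b=2); 2→3: 3^(3 + 1) + 3^3 + 1 = 109; 109−1 = 108
i=1: 108 = 3^(3 + 1) + 3^3 (b=3); 3→4: 4^(4 + 1) + 4^4 = 1280; 1280−1 = 1279
i=2: 1279 = 4^(4 + 1) + 3·4^3 + 3·4^2 + 3·4 + 3 (b=4); 4→5: 5^(5 + 1) + 3·5^3 + 3·5^2 + 3·5 + 3 = 16093; 16093−1 = 16092
i=3: 16092 = 5^(5 + 1) + 3·5^3 + 3·5^2 + 3·5 + 2 (b=5); 5→6: 6^(6 + 1) + 3·6^3 + 3·6^2 + 3·6 + 2 = 280712; 280712−1 = 280711
i=4: 280711 = 6^(6 + 1) + 3·6^3 + 3·6^2 + 3·6 + 1 (b=6); 6→7: 7^(7 + 1) + 3·7^3 + 3·7^2 + 3·7 + 1 = 5765999; 5765999−1 = 5765998
i=5: 5765998 = 7^(7 + 1) + 3·7^3 + 3·7^2 + 3·7 (b=7); 7→8: 8^(8 + 1) + 3·8^3 + 3·8^2 + 3·8 = 134219480; 134219480−1 = 134219479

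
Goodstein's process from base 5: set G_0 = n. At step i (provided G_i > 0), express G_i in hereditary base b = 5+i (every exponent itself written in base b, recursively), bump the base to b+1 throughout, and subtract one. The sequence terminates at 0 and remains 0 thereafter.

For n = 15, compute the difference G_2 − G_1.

1

15 —HB5→ 3·5 —bump→ 3·6 = 18 —(−1)→ 17
17 —HB6→ 2·6 + 5 —bump→ 2·7 + 5 = 19 —(−1)→ 18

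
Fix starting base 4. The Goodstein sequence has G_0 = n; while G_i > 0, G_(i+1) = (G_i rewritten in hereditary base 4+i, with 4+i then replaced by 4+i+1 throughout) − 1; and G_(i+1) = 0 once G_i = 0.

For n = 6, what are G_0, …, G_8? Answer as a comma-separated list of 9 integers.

G_0=6  [base 4] 4 + 2  →[4↦5]→  5 + 2 = 7  −1 ⇒ G_1=6
G_1=6  [base 5] 5 + 1  →[5↦6]→  6 + 1 = 7  −1 ⇒ G_2=6
G_2=6  [base 6] 6  →[6↦7]→  7 = 7  −1 ⇒ G_3=6
G_3=6  [base 7] 6  →[7↦8]→  6 = 6  −1 ⇒ G_4=5
G_4=5  [base 8] 5  →[8↦9]→  5 = 5  −1 ⇒ G_5=4
G_5=4  [base 9] 4  →[9↦10]→  4 = 4  −1 ⇒ G_6=3
G_6=3  [base 10] 3  →[10↦11]→  3 = 3  −1 ⇒ G_7=2
G_7=2  [base 11] 2  →[11↦12]→  2 = 2  −1 ⇒ G_8=1

6, 6, 6, 6, 5, 4, 3, 2, 1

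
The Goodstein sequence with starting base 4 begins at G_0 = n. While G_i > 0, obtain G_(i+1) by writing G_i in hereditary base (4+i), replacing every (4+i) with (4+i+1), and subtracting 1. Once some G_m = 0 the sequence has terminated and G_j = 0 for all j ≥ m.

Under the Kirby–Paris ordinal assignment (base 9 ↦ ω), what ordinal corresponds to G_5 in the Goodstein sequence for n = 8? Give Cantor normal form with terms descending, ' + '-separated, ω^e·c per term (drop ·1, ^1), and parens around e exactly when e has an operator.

ω

G_0=8  [base 4] 2·4  →[4↦5]→  2·5 = 10  −1 ⇒ G_1=9
G_1=9  [base 5] 5 + 4  →[5↦6]→  6 + 4 = 10  −1 ⇒ G_2=9
G_2=9  [base 6] 6 + 3  →[6↦7]→  7 + 3 = 10  −1 ⇒ G_3=9
G_3=9  [base 7] 7 + 2  →[7↦8]→  8 + 2 = 10  −1 ⇒ G_4=9
G_4=9  [base 8] 8 + 1  →[8↦9]→  9 + 1 = 10  −1 ⇒ G_5=9
G_5=9  [base 9] 9  →[9↦10]→  10 = 10  −1 ⇒ G_6=9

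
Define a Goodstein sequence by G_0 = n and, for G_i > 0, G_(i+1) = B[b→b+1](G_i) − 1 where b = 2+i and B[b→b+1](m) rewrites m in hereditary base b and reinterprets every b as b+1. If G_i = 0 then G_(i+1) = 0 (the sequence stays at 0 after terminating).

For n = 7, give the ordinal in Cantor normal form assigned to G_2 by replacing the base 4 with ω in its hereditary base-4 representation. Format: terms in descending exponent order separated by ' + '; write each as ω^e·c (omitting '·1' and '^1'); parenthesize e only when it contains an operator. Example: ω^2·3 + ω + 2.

7 —HB2→ 2^2 + 2 + 1 —bump→ 3^3 + 3 + 1 = 31 —(−1)→ 30
30 —HB3→ 3^3 + 3 —bump→ 4^4 + 4 = 260 —(−1)→ 259
259 —HB4→ 4^4 + 3 —bump→ 5^5 + 3 = 3128 —(−1)→ 3127

ω^ω + 3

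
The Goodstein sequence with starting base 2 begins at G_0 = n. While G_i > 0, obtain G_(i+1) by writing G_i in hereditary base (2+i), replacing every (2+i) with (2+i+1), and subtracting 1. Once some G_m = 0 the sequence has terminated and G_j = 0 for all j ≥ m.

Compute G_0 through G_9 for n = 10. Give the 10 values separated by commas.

base 2: 10 = 2^(2 + 1) + 2; at 3: 3^(3 + 1) + 3 = 84; next = 83
base 3: 83 = 3^(3 + 1) + 2; at 4: 4^(4 + 1) + 2 = 1026; next = 1025
base 4: 1025 = 4^(4 + 1) + 1; at 5: 5^(5 + 1) + 1 = 15626; next = 15625
base 5: 15625 = 5^(5 + 1); at 6: 6^(6 + 1) = 279936; next = 279935
base 6: 279935 = 5·6^6 + 5·6^5 + 5·6^4 + 5·6^3 + 5·6^2 + 5·6 + 5; at 7: 5·7^7 + 5·7^5 + 5·7^4 + 5·7^3 + 5·7^2 + 5·7 + 5 = 4215755; next = 4215754
base 7: 4215754 = 5·7^7 + 5·7^5 + 5·7^4 + 5·7^3 + 5·7^2 + 5·7 + 4; at 8: 5·8^8 + 5·8^5 + 5·8^4 + 5·8^3 + 5·8^2 + 5·8 + 4 = 84073324; next = 84073323
base 8: 84073323 = 5·8^8 + 5·8^5 + 5·8^4 + 5·8^3 + 5·8^2 + 5·8 + 3; at 9: 5·9^9 + 5·9^5 + 5·9^4 + 5·9^3 + 5·9^2 + 5·9 + 3 = 1937434593; next = 1937434592
base 9: 1937434592 = 5·9^9 + 5·9^5 + 5·9^4 + 5·9^3 + 5·9^2 + 5·9 + 2; at 10: 5·10^10 + 5·10^5 + 5·10^4 + 5·10^3 + 5·10^2 + 5·10 + 2 = 50000555552; next = 50000555551
base 10: 50000555551 = 5·10^10 + 5·10^5 + 5·10^4 + 5·10^3 + 5·10^2 + 5·10 + 1; at 11: 5·11^11 + 5·11^5 + 5·11^4 + 5·11^3 + 5·11^2 + 5·11 + 1 = 1426559238831; next = 1426559238830

10, 83, 1025, 15625, 279935, 4215754, 84073323, 1937434592, 50000555551, 1426559238830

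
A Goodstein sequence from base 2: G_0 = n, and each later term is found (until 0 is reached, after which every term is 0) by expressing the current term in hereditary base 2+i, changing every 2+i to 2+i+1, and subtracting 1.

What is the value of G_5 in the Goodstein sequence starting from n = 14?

5862840

[0] 14 ≡ 2^(2 + 1) + 2^2 + 2 (base 2). Lift 3: 111. −1: 110.
[1] 110 ≡ 3^(3 + 1) + 3^3 + 2 (base 3). Lift 4: 1282. −1: 1281.
[2] 1281 ≡ 4^(4 + 1) + 4^4 + 1 (base 4). Lift 5: 18751. −1: 18750.
[3] 18750 ≡ 5^(5 + 1) + 5^5 (base 5). Lift 6: 326592. −1: 326591.
[4] 326591 ≡ 6^(6 + 1) + 5·6^5 + 5·6^4 + 5·6^3 + 5·6^2 + 5·6 + 5 (base 6). Lift 7: 5862841. −1: 5862840.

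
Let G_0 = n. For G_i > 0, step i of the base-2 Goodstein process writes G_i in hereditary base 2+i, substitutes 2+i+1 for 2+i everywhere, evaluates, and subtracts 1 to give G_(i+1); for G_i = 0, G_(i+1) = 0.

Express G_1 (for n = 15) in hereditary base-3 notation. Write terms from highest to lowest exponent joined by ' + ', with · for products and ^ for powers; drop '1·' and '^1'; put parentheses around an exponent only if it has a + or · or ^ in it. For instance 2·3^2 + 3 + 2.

3^(3 + 1) + 3^3 + 3

base 2: 15 = 2^(2 + 1) + 2^2 + 2 + 1; at 3: 3^(3 + 1) + 3^3 + 3 + 1 = 112; next = 111
base 3: 111 = 3^(3 + 1) + 3^3 + 3; at 4: 4^(4 + 1) + 4^4 + 4 = 1284; next = 1283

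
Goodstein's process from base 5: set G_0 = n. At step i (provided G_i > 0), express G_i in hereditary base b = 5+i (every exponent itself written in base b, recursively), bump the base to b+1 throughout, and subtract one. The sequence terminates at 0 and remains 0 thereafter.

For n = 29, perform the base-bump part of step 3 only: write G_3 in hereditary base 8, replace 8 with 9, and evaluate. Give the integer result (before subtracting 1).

82

i=0: 29 = 5^2 + 4 (b=5); 5→6: 6^2 + 4 = 40; 40−1 = 39
i=1: 39 = 6^2 + 3 (b=6); 6→7: 7^2 + 3 = 52; 52−1 = 51
i=2: 51 = 7^2 + 2 (b=7); 7→8: 8^2 + 2 = 66; 66−1 = 65
i=3: 65 = 8^2 + 1 (b=8); 8→9: 9^2 + 1 = 82; 82−1 = 81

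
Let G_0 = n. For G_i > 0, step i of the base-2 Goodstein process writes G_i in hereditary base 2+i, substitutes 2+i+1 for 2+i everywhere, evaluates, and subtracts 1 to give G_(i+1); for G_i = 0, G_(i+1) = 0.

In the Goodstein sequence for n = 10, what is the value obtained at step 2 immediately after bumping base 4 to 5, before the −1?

15626

G_0=10  [base 2] 2^(2 + 1) + 2  →[2↦3]→  3^(3 + 1) + 3 = 84  −1 ⇒ G_1=83
G_1=83  [base 3] 3^(3 + 1) + 2  →[3↦4]→  4^(4 + 1) + 2 = 1026  −1 ⇒ G_2=1025
G_2=1025  [base 4] 4^(4 + 1) + 1  →[4↦5]→  5^(5 + 1) + 1 = 15626  −1 ⇒ G_3=15625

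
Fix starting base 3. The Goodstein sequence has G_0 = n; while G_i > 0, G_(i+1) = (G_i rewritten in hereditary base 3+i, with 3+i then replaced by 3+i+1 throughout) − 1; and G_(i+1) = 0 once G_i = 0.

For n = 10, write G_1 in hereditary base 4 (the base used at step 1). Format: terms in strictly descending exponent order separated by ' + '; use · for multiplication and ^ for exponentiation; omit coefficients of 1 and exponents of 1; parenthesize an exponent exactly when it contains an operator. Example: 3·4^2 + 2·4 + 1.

4^2

10 —HB3→ 3^2 + 1 —bump→ 4^2 + 1 = 17 —(−1)→ 16
16 —HB4→ 4^2 —bump→ 5^2 = 25 —(−1)→ 24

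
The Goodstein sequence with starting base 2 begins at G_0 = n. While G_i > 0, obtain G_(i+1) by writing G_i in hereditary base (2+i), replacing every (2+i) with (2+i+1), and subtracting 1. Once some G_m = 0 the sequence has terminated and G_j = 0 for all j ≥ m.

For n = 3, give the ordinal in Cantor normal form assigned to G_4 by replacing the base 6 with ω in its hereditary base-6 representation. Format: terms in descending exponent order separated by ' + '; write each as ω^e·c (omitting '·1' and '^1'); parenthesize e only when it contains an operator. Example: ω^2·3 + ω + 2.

i=0: 3 = 2 + 1 (b=2); 2→3: 3 + 1 = 4; 4−1 = 3
i=1: 3 = 3 (b=3); 3→4: 4 = 4; 4−1 = 3
i=2: 3 = 3 (b=4); 4→5: 3 = 3; 3−1 = 2
i=3: 2 = 2 (b=5); 5→6: 2 = 2; 2−1 = 1
i=4: 1 = 1 (b=6); 6→7: 1 = 1; 1−1 = 0

1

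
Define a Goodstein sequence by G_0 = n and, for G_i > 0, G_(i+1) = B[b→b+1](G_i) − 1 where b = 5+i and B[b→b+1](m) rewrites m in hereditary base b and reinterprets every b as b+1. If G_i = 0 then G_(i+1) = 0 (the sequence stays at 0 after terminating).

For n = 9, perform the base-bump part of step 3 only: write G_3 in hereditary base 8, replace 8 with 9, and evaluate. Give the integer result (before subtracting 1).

10

(0) 9|_5 = 5 + 4 ↦ 6 + 4|_6 = 10 ⇒ 9
(1) 9|_6 = 6 + 3 ↦ 7 + 3|_7 = 10 ⇒ 9
(2) 9|_7 = 7 + 2 ↦ 8 + 2|_8 = 10 ⇒ 9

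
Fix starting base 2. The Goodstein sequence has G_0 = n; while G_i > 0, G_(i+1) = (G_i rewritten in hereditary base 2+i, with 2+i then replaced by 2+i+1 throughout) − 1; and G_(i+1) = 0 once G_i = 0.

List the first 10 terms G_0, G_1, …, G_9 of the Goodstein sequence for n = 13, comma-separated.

13, 108, 1279, 16092, 280711, 5765998, 134219479, 3486786855, 100000003325, 3138428381103

G_0 = 13. HB_2(13) = 2^(2 + 1) + 2^2 + 1. Bump = 109. G_1 = 108.
G_1 = 108. HB_3(108) = 3^(3 + 1) + 3^3. Bump = 1280. G_2 = 1279.
G_2 = 1279. HB_4(1279) = 4^(4 + 1) + 3·4^3 + 3·4^2 + 3·4 + 3. Bump = 16093. G_3 = 16092.
G_3 = 16092. HB_5(16092) = 5^(5 + 1) + 3·5^3 + 3·5^2 + 3·5 + 2. Bump = 280712. G_4 = 280711.
G_4 = 280711. HB_6(280711) = 6^(6 + 1) + 3·6^3 + 3·6^2 + 3·6 + 1. Bump = 5765999. G_5 = 5765998.
G_5 = 5765998. HB_7(5765998) = 7^(7 + 1) + 3·7^3 + 3·7^2 + 3·7. Bump = 134219480. G_6 = 134219479.
G_6 = 134219479. HB_8(134219479) = 8^(8 + 1) + 3·8^3 + 3·8^2 + 2·8 + 7. Bump = 3486786856. G_7 = 3486786855.
G_7 = 3486786855. HB_9(3486786855) = 9^(9 + 1) + 3·9^3 + 3·9^2 + 2·9 + 6. Bump = 100000003326. G_8 = 100000003325.
G_8 = 100000003325. HB_10(100000003325) = 10^(10 + 1) + 3·10^3 + 3·10^2 + 2·10 + 5. Bump = 3138428381104. G_9 = 3138428381103.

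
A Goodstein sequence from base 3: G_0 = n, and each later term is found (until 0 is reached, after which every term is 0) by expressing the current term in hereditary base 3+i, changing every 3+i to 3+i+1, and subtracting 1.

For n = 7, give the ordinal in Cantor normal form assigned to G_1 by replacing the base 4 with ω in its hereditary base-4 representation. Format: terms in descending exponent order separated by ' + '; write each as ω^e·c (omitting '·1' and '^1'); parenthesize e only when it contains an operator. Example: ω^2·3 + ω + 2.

step 0: 7 = 2·3 + 1; sub 4 for 3: 2·4 + 1; = 9; G_1 = 9−1 = 8
step 1: 8 = 2·4; sub 5 for 4: 2·5; = 10; G_2 = 10−1 = 9

ω·2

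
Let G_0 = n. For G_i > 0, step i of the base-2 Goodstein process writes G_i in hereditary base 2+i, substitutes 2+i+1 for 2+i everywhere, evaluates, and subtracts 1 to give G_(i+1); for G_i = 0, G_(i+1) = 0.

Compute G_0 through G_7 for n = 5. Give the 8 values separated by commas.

i=0: 5 = 2^2 + 1 (b=2); 2→3: 3^3 + 1 = 28; 28−1 = 27
i=1: 27 = 3^3 (b=3); 3→4: 4^4 = 256; 256−1 = 255
i=2: 255 = 3·4^3 + 3·4^2 + 3·4 + 3 (b=4); 4→5: 3·5^3 + 3·5^2 + 3·5 + 3 = 468; 468−1 = 467
i=3: 467 = 3·5^3 + 3·5^2 + 3·5 + 2 (b=5); 5→6: 3·6^3 + 3·6^2 + 3·6 + 2 = 776; 776−1 = 775
i=4: 775 = 3·6^3 + 3·6^2 + 3·6 + 1 (b=6); 6→7: 3·7^3 + 3·7^2 + 3·7 + 1 = 1198; 1198−1 = 1197
i=5: 1197 = 3·7^3 + 3·7^2 + 3·7 (b=7); 7→8: 3·8^3 + 3·8^2 + 3·8 = 1752; 1752−1 = 1751
i=6: 1751 = 3·8^3 + 3·8^2 + 2·8 + 7 (b=8); 8→9: 3·9^3 + 3·9^2 + 2·9 + 7 = 2455; 2455−1 = 2454

5, 27, 255, 467, 775, 1197, 1751, 2454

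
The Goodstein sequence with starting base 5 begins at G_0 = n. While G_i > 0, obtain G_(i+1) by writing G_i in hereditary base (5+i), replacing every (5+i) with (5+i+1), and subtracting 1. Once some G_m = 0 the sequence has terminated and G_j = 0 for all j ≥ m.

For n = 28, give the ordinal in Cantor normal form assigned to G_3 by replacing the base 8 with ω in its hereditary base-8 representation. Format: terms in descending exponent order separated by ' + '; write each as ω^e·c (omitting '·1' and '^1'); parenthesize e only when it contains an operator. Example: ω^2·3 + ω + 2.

ω^2

28 —HB5→ 5^2 + 3 —bump→ 6^2 + 3 = 39 —(−1)→ 38
38 —HB6→ 6^2 + 2 —bump→ 7^2 + 2 = 51 —(−1)→ 50
50 —HB7→ 7^2 + 1 —bump→ 8^2 + 1 = 65 —(−1)→ 64
64 —HB8→ 8^2 —bump→ 9^2 = 81 —(−1)→ 80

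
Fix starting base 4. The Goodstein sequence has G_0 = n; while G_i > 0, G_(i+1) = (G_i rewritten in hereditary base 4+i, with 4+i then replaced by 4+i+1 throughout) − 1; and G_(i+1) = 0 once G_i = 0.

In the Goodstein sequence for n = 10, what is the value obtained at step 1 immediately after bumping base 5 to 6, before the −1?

13

base 4: 10 = 2·4 + 2; at 5: 2·5 + 2 = 12; next = 11
base 5: 11 = 2·5 + 1; at 6: 2·6 + 1 = 13; next = 12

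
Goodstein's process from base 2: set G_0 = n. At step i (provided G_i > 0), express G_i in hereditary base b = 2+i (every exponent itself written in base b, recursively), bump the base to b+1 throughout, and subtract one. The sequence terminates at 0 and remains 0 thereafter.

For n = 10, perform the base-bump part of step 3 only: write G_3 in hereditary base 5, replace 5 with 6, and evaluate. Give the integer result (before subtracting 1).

279936

G_0=10  [base 2] 2^(2 + 1) + 2  →[2↦3]→  3^(3 + 1) + 3 = 84  −1 ⇒ G_1=83
G_1=83  [base 3] 3^(3 + 1) + 2  →[3↦4]→  4^(4 + 1) + 2 = 1026  −1 ⇒ G_2=1025
G_2=1025  [base 4] 4^(4 + 1) + 1  →[4↦5]→  5^(5 + 1) + 1 = 15626  −1 ⇒ G_3=15625
G_3=15625  [base 5] 5^(5 + 1)  →[5↦6]→  6^(6 + 1) = 279936  −1 ⇒ G_4=279935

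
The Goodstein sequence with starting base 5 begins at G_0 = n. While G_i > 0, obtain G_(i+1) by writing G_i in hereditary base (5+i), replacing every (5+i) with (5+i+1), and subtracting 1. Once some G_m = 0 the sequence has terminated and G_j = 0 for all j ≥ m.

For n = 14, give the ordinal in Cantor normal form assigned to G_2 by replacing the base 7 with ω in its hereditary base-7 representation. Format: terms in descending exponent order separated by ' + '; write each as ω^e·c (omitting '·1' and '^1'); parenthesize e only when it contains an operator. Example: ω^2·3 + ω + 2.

ω·2 + 2

G_0 = 14. HB_5(14) = 2·5 + 4. Bump = 16. G_1 = 15.
G_1 = 15. HB_6(15) = 2·6 + 3. Bump = 17. G_2 = 16.
G_2 = 16. HB_7(16) = 2·7 + 2. Bump = 18. G_3 = 17.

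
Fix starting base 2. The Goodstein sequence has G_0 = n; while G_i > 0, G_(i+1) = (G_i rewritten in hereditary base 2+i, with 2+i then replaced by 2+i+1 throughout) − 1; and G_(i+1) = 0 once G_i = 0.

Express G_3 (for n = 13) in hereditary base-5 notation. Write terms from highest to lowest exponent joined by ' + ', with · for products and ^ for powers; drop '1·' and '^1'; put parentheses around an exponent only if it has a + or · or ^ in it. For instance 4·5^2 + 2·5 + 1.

5^(5 + 1) + 3·5^3 + 3·5^2 + 3·5 + 2

[0] 13 ≡ 2^(2 + 1) + 2^2 + 1 (base 2). Lift 3: 109. −1: 108.
[1] 108 ≡ 3^(3 + 1) + 3^3 (base 3). Lift 4: 1280. −1: 1279.
[2] 1279 ≡ 4^(4 + 1) + 3·4^3 + 3·4^2 + 3·4 + 3 (base 4). Lift 5: 16093. −1: 16092.
[3] 16092 ≡ 5^(5 + 1) + 3·5^3 + 3·5^2 + 3·5 + 2 (base 5). Lift 6: 280712. −1: 280711.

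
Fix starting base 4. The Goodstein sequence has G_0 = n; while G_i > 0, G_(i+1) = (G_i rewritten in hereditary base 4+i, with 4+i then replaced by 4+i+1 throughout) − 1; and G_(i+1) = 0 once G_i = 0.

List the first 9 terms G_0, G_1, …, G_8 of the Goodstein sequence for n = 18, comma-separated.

G_0 = 18. HB_4(18) = 4^2 + 2. Bump = 27. G_1 = 26.
G_1 = 26. HB_5(26) = 5^2 + 1. Bump = 37. G_2 = 36.
G_2 = 36. HB_6(36) = 6^2. Bump = 49. G_3 = 48.
G_3 = 48. HB_7(48) = 6·7 + 6. Bump = 54. G_4 = 53.
G_4 = 53. HB_8(53) = 6·8 + 5. Bump = 59. G_5 = 58.
G_5 = 58. HB_9(58) = 6·9 + 4. Bump = 64. G_6 = 63.
G_6 = 63. HB_10(63) = 6·10 + 3. Bump = 69. G_7 = 68.
G_7 = 68. HB_11(68) = 6·11 + 2. Bump = 74. G_8 = 73.

18, 26, 36, 48, 53, 58, 63, 68, 73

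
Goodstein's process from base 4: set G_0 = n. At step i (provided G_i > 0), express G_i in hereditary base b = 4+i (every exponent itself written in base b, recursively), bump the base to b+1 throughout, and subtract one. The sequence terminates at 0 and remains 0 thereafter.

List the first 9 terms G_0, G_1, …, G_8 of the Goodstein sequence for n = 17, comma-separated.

G_0=17  [base 4] 4^2 + 1  →[4↦5]→  5^2 + 1 = 26  −1 ⇒ G_1=25
G_1=25  [base 5] 5^2  →[5↦6]→  6^2 = 36  −1 ⇒ G_2=35
G_2=35  [base 6] 5·6 + 5  →[6↦7]→  5·7 + 5 = 40  −1 ⇒ G_3=39
G_3=39  [base 7] 5·7 + 4  →[7↦8]→  5·8 + 4 = 44  −1 ⇒ G_4=43
G_4=43  [base 8] 5·8 + 3  →[8↦9]→  5·9 + 3 = 48  −1 ⇒ G_5=47
G_5=47  [base 9] 5·9 + 2  →[9↦10]→  5·10 + 2 = 52  −1 ⇒ G_6=51
G_6=51  [base 10] 5·10 + 1  →[10↦11]→  5·11 + 1 = 56  −1 ⇒ G_7=55
G_7=55  [base 11] 5·11  →[11↦12]→  5·12 = 60  −1 ⇒ G_8=59

17, 25, 35, 39, 43, 47, 51, 55, 59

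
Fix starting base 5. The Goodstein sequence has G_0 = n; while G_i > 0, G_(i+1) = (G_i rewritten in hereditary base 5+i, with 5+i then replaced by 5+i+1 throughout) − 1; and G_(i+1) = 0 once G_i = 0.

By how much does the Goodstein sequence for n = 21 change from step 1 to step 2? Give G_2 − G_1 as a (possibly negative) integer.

[0] 21 ≡ 4·5 + 1 (base 5). Lift 6: 25. −1: 24.
[1] 24 ≡ 4·6 (base 6). Lift 7: 28. −1: 27.

3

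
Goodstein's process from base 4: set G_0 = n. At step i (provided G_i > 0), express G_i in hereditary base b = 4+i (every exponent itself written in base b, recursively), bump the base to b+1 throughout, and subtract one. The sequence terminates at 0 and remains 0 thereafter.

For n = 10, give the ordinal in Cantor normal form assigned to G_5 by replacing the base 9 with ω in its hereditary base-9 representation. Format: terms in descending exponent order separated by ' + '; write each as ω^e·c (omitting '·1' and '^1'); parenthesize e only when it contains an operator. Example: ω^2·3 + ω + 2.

(0) 10|_4 = 2·4 + 2 ↦ 2·5 + 2|_5 = 12 ⇒ 11
(1) 11|_5 = 2·5 + 1 ↦ 2·6 + 1|_6 = 13 ⇒ 12
(2) 12|_6 = 2·6 ↦ 2·7|_7 = 14 ⇒ 13
(3) 13|_7 = 7 + 6 ↦ 8 + 6|_8 = 14 ⇒ 13
(4) 13|_8 = 8 + 5 ↦ 9 + 5|_9 = 14 ⇒ 13
(5) 13|_9 = 9 + 4 ↦ 10 + 4|_10 = 14 ⇒ 13

ω + 4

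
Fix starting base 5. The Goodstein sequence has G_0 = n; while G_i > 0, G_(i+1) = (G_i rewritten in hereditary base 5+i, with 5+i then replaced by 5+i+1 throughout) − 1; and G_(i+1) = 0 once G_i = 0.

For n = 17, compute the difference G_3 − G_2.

2

G_0 = 17. HB_5(17) = 3·5 + 2. Bump = 20. G_1 = 19.
G_1 = 19. HB_6(19) = 3·6 + 1. Bump = 22. G_2 = 21.
G_2 = 21. HB_7(21) = 3·7. Bump = 24. G_3 = 23.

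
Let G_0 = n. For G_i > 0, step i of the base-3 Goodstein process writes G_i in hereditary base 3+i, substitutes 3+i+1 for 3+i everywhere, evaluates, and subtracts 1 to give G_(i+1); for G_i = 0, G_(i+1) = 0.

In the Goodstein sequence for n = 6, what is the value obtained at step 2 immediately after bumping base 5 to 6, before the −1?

8

G_0 = 6. HB_3(6) = 2·3. Bump = 8. G_1 = 7.
G_1 = 7. HB_4(7) = 4 + 3. Bump = 8. G_2 = 7.
G_2 = 7. HB_5(7) = 5 + 2. Bump = 8. G_3 = 7.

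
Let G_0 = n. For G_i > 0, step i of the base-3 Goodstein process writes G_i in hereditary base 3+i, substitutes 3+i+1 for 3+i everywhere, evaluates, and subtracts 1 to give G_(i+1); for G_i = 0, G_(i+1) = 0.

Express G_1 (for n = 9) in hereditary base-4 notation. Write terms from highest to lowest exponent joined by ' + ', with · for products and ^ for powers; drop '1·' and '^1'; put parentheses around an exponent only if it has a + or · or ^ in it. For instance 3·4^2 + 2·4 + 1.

3·4 + 3

9 —HB3→ 3^2 —bump→ 4^2 = 16 —(−1)→ 15
15 —HB4→ 3·4 + 3 —bump→ 3·5 + 3 = 18 —(−1)→ 17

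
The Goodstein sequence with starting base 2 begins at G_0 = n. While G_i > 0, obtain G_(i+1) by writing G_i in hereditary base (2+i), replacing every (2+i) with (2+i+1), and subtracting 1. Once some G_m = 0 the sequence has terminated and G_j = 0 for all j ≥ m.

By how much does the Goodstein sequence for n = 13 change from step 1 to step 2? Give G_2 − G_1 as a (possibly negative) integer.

i=0: 13 = 2^(2 + 1) + 2^2 + 1 (b=2); 2→3: 3^(3 + 1) + 3^3 + 1 = 109; 109−1 = 108
i=1: 108 = 3^(3 + 1) + 3^3 (b=3); 3→4: 4^(4 + 1) + 4^4 = 1280; 1280−1 = 1279

1171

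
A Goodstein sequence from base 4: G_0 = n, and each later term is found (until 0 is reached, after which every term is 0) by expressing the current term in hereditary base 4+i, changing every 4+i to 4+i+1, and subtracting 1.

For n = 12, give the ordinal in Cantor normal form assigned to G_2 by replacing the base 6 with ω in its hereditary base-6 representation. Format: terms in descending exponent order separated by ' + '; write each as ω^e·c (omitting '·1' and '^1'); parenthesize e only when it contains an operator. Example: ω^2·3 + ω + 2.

ω·2 + 3

step 0: 12 = 3·4; sub 5 for 4: 3·5; = 15; G_1 = 15−1 = 14
step 1: 14 = 2·5 + 4; sub 6 for 5: 2·6 + 4; = 16; G_2 = 16−1 = 15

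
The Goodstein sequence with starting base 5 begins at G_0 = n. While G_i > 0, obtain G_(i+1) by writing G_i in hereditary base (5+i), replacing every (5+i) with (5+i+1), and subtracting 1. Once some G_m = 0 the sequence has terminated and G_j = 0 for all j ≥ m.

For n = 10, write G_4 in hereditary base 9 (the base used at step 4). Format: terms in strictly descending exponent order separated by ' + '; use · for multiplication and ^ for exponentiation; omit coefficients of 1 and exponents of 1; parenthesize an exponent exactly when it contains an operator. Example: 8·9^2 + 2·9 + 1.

step 0: 10 = 2·5; sub 6 for 5: 2·6; = 12; G_1 = 12−1 = 11
step 1: 11 = 6 + 5; sub 7 for 6: 7 + 5; = 12; G_2 = 12−1 = 11
step 2: 11 = 7 + 4; sub 8 for 7: 8 + 4; = 12; G_3 = 12−1 = 11
step 3: 11 = 8 + 3; sub 9 for 8: 9 + 3; = 12; G_4 = 12−1 = 11
step 4: 11 = 9 + 2; sub 10 for 9: 10 + 2; = 12; G_5 = 12−1 = 11

9 + 2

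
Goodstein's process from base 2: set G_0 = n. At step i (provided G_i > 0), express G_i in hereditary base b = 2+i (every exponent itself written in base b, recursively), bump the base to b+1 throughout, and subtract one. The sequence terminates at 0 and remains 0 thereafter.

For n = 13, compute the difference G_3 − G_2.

i=0: 13 = 2^(2 + 1) + 2^2 + 1 (b=2); 2→3: 3^(3 + 1) + 3^3 + 1 = 109; 109−1 = 108
i=1: 108 = 3^(3 + 1) + 3^3 (b=3); 3→4: 4^(4 + 1) + 4^4 = 1280; 1280−1 = 1279
i=2: 1279 = 4^(4 + 1) + 3·4^3 + 3·4^2 + 3·4 + 3 (b=4); 4→5: 5^(5 + 1) + 3·5^3 + 3·5^2 + 3·5 + 3 = 16093; 16093−1 = 16092

14813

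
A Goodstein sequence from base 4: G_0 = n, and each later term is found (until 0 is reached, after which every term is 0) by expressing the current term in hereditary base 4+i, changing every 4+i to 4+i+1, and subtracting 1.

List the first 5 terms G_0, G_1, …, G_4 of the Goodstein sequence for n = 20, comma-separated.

20, 29, 39, 51, 65

base 4: 20 = 4^2 + 4; at 5: 5^2 + 5 = 30; next = 29
base 5: 29 = 5^2 + 4; at 6: 6^2 + 4 = 40; next = 39
base 6: 39 = 6^2 + 3; at 7: 7^2 + 3 = 52; next = 51
base 7: 51 = 7^2 + 2; at 8: 8^2 + 2 = 66; next = 65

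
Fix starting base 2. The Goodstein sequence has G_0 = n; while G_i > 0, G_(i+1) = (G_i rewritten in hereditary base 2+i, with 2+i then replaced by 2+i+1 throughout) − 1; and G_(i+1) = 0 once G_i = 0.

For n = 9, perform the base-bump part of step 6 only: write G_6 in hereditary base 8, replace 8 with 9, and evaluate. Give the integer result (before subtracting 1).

1162263922

i=0: 9 = 2^(2 + 1) + 1 (b=2); 2→3: 3^(3 + 1) + 1 = 82; 82−1 = 81
i=1: 81 = 3^(3 + 1) (b=3); 3→4: 4^(4 + 1) = 1024; 1024−1 = 1023
i=2: 1023 = 3·4^4 + 3·4^3 + 3·4^2 + 3·4 + 3 (b=4); 4→5: 3·5^5 + 3·5^3 + 3·5^2 + 3·5 + 3 = 9843; 9843−1 = 9842
i=3: 9842 = 3·5^5 + 3·5^3 + 3·5^2 + 3·5 + 2 (b=5); 5→6: 3·6^6 + 3·6^3 + 3·6^2 + 3·6 + 2 = 140744; 140744−1 = 140743
i=4: 140743 = 3·6^6 + 3·6^3 + 3·6^2 + 3·6 + 1 (b=6); 6→7: 3·7^7 + 3·7^3 + 3·7^2 + 3·7 + 1 = 2471827; 2471827−1 = 2471826
i=5: 2471826 = 3·7^7 + 3·7^3 + 3·7^2 + 3·7 (b=7); 7→8: 3·8^8 + 3·8^3 + 3·8^2 + 3·8 = 50333400; 50333400−1 = 50333399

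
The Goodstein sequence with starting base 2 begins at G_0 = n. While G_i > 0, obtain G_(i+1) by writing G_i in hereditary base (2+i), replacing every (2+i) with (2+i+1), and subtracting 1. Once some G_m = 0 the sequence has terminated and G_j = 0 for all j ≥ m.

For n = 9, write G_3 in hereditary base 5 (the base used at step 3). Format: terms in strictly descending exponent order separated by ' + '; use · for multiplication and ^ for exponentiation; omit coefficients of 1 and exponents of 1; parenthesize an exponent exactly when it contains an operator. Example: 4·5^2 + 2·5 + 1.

[0] 9 ≡ 2^(2 + 1) + 1 (base 2). Lift 3: 82. −1: 81.
[1] 81 ≡ 3^(3 + 1) (base 3). Lift 4: 1024. −1: 1023.
[2] 1023 ≡ 3·4^4 + 3·4^3 + 3·4^2 + 3·4 + 3 (base 4). Lift 5: 9843. −1: 9842.

3·5^5 + 3·5^3 + 3·5^2 + 3·5 + 2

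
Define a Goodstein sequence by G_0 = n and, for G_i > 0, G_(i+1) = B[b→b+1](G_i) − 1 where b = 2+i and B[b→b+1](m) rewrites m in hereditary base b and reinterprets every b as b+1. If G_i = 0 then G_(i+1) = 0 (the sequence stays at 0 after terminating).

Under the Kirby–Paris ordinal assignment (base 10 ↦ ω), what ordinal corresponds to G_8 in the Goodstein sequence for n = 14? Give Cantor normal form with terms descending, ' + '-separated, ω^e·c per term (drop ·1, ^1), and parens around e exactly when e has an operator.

G_0 = 14. HB_2(14) = 2^(2 + 1) + 2^2 + 2. Bump = 111. G_1 = 110.
G_1 = 110. HB_3(110) = 3^(3 + 1) + 3^3 + 2. Bump = 1282. G_2 = 1281.
G_2 = 1281. HB_4(1281) = 4^(4 + 1) + 4^4 + 1. Bump = 18751. G_3 = 18750.
G_3 = 18750. HB_5(18750) = 5^(5 + 1) + 5^5. Bump = 326592. G_4 = 326591.
G_4 = 326591. HB_6(326591) = 6^(6 + 1) + 5·6^5 + 5·6^4 + 5·6^3 + 5·6^2 + 5·6 + 5. Bump = 5862841. G_5 = 5862840.
G_5 = 5862840. HB_7(5862840) = 7^(7 + 1) + 5·7^5 + 5·7^4 + 5·7^3 + 5·7^2 + 5·7 + 4. Bump = 134404972. G_6 = 134404971.
G_6 = 134404971. HB_8(134404971) = 8^(8 + 1) + 5·8^5 + 5·8^4 + 5·8^3 + 5·8^2 + 5·8 + 3. Bump = 3487116549. G_7 = 3487116548.
G_7 = 3487116548. HB_9(3487116548) = 9^(9 + 1) + 5·9^5 + 5·9^4 + 5·9^3 + 5·9^2 + 5·9 + 2. Bump = 100000555552. G_8 = 100000555551.

ω^(ω + 1) + ω^5·5 + ω^4·5 + ω^3·5 + ω^2·5 + ω·5 + 1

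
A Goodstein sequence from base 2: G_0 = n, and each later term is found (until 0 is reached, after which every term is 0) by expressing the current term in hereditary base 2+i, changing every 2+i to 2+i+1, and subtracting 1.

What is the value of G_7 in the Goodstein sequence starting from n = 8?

(0) 8|_2 = 2^(2 + 1) ↦ 3^(3 + 1)|_3 = 81 ⇒ 80
(1) 80|_3 = 2·3^3 + 2·3^2 + 2·3 + 2 ↦ 2·4^4 + 2·4^2 + 2·4 + 2|_4 = 554 ⇒ 553
(2) 553|_4 = 2·4^4 + 2·4^2 + 2·4 + 1 ↦ 2·5^5 + 2·5^2 + 2·5 + 1|_5 = 6311 ⇒ 6310
(3) 6310|_5 = 2·5^5 + 2·5^2 + 2·5 ↦ 2·6^6 + 2·6^2 + 2·6|_6 = 93396 ⇒ 93395
(4) 93395|_6 = 2·6^6 + 2·6^2 + 6 + 5 ↦ 2·7^7 + 2·7^2 + 7 + 5|_7 = 1647196 ⇒ 1647195
(5) 1647195|_7 = 2·7^7 + 2·7^2 + 7 + 4 ↦ 2·8^8 + 2·8^2 + 8 + 4|_8 = 33554572 ⇒ 33554571
(6) 33554571|_8 = 2·8^8 + 2·8^2 + 8 + 3 ↦ 2·9^9 + 2·9^2 + 9 + 3|_9 = 774841152 ⇒ 774841151
(7) 774841151|_9 = 2·9^9 + 2·9^2 + 9 + 2 ↦ 2·10^10 + 2·10^2 + 10 + 2|_10 = 20000000212 ⇒ 20000000211

774841151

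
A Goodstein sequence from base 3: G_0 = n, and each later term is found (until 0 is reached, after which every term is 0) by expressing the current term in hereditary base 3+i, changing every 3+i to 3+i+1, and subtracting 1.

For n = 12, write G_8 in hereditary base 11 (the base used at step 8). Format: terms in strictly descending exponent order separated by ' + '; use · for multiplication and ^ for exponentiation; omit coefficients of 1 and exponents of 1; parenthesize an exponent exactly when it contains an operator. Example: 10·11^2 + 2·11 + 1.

i=0: 12 = 3^2 + 3 (b=3); 3→4: 4^2 + 4 = 20; 20−1 = 19
i=1: 19 = 4^2 + 3 (b=4); 4→5: 5^2 + 3 = 28; 28−1 = 27
i=2: 27 = 5^2 + 2 (b=5); 5→6: 6^2 + 2 = 38; 38−1 = 37
i=3: 37 = 6^2 + 1 (b=6); 6→7: 7^2 + 1 = 50; 50−1 = 49
i=4: 49 = 7^2 (b=7); 7→8: 8^2 = 64; 64−1 = 63
i=5: 63 = 7·8 + 7 (b=8); 8→9: 7·9 + 7 = 70; 70−1 = 69
i=6: 69 = 7·9 + 6 (b=9); 9→10: 7·10 + 6 = 76; 76−1 = 75
i=7: 75 = 7·10 + 5 (b=10); 10→11: 7·11 + 5 = 82; 82−1 = 81
i=8: 81 = 7·11 + 4 (b=11); 11→12: 7·12 + 4 = 88; 88−1 = 87

7·11 + 4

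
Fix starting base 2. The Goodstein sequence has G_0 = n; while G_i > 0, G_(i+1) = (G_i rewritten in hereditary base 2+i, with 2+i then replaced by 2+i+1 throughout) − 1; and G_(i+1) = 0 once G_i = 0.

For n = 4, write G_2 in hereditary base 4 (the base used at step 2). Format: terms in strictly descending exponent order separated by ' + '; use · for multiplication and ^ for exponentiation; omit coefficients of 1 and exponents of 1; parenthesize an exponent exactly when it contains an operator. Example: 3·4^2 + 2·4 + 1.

2·4^2 + 2·4 + 1

i=0: 4 = 2^2 (b=2); 2→3: 3^3 = 27; 27−1 = 26
i=1: 26 = 2·3^2 + 2·3 + 2 (b=3); 3→4: 2·4^2 + 2·4 + 2 = 42; 42−1 = 41
i=2: 41 = 2·4^2 + 2·4 + 1 (b=4); 4→5: 2·5^2 + 2·5 + 1 = 61; 61−1 = 60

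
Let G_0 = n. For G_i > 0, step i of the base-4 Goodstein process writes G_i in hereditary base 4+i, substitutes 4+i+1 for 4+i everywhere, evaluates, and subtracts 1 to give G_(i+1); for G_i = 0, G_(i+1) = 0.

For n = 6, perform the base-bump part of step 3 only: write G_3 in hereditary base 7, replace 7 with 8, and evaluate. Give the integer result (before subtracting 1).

6

G_0=6  [base 4] 4 + 2  →[4↦5]→  5 + 2 = 7  −1 ⇒ G_1=6
G_1=6  [base 5] 5 + 1  →[5↦6]→  6 + 1 = 7  −1 ⇒ G_2=6
G_2=6  [base 6] 6  →[6↦7]→  7 = 7  −1 ⇒ G_3=6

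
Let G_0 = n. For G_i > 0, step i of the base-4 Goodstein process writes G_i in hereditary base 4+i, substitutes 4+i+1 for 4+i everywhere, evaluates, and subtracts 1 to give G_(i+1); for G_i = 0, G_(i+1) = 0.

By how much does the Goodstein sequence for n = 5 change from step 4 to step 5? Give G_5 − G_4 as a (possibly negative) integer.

step 0: 5 = 4 + 1; sub 5 for 4: 5 + 1; = 6; G_1 = 6−1 = 5
step 1: 5 = 5; sub 6 for 5: 6; = 6; G_2 = 6−1 = 5
step 2: 5 = 5; sub 7 for 6: 5; = 5; G_3 = 5−1 = 4
step 3: 4 = 4; sub 8 for 7: 4; = 4; G_4 = 4−1 = 3
step 4: 3 = 3; sub 9 for 8: 3; = 3; G_5 = 3−1 = 2

-1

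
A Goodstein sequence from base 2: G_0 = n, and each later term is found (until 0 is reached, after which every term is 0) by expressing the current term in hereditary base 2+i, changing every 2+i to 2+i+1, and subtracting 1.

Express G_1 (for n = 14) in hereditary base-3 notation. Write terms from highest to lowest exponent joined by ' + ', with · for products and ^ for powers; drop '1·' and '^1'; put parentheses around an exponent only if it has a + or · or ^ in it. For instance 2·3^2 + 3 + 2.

3^(3 + 1) + 3^3 + 2

G_0=14  [base 2] 2^(2 + 1) + 2^2 + 2  →[2↦3]→  3^(3 + 1) + 3^3 + 3 = 111  −1 ⇒ G_1=110
G_1=110  [base 3] 3^(3 + 1) + 3^3 + 2  →[3↦4]→  4^(4 + 1) + 4^4 + 2 = 1282  −1 ⇒ G_2=1281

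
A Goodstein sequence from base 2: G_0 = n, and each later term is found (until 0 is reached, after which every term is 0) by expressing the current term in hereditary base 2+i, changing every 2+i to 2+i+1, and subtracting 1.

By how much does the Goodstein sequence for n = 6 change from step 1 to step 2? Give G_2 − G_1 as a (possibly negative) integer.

228

G_0=6  [base 2] 2^2 + 2  →[2↦3]→  3^3 + 3 = 30  −1 ⇒ G_1=29
G_1=29  [base 3] 3^3 + 2  →[3↦4]→  4^4 + 2 = 258  −1 ⇒ G_2=257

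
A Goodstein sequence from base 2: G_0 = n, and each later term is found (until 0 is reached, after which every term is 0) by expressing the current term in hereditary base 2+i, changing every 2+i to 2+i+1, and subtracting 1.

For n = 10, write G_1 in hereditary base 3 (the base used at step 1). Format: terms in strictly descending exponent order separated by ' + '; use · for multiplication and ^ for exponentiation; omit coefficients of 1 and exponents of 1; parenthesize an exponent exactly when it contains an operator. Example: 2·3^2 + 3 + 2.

base 2: 10 = 2^(2 + 1) + 2; at 3: 3^(3 + 1) + 3 = 84; next = 83
base 3: 83 = 3^(3 + 1) + 2; at 4: 4^(4 + 1) + 2 = 1026; next = 1025

3^(3 + 1) + 2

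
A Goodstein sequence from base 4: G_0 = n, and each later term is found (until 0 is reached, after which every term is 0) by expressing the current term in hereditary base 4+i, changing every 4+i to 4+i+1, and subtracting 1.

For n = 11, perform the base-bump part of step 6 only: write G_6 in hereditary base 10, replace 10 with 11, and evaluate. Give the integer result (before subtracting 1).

step 0: 11 = 2·4 + 3; sub 5 for 4: 2·5 + 3; = 13; G_1 = 13−1 = 12
step 1: 12 = 2·5 + 2; sub 6 for 5: 2·6 + 2; = 14; G_2 = 14−1 = 13
step 2: 13 = 2·6 + 1; sub 7 for 6: 2·7 + 1; = 15; G_3 = 15−1 = 14
step 3: 14 = 2·7; sub 8 for 7: 2·8; = 16; G_4 = 16−1 = 15
step 4: 15 = 8 + 7; sub 9 for 8: 9 + 7; = 16; G_5 = 16−1 = 15
step 5: 15 = 9 + 6; sub 10 for 9: 10 + 6; = 16; G_6 = 16−1 = 15
step 6: 15 = 10 + 5; sub 11 for 10: 11 + 5; = 16; G_7 = 16−1 = 15

16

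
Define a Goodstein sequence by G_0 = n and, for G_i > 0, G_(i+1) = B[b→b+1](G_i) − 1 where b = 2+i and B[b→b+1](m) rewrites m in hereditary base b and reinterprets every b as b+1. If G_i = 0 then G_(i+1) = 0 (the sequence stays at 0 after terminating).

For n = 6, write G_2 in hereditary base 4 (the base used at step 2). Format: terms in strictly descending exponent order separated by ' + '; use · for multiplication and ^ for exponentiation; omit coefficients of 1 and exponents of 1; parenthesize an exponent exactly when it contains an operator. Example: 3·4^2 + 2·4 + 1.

4^4 + 1

G_0 = 6. HB_2(6) = 2^2 + 2. Bump = 30. G_1 = 29.
G_1 = 29. HB_3(29) = 3^3 + 2. Bump = 258. G_2 = 257.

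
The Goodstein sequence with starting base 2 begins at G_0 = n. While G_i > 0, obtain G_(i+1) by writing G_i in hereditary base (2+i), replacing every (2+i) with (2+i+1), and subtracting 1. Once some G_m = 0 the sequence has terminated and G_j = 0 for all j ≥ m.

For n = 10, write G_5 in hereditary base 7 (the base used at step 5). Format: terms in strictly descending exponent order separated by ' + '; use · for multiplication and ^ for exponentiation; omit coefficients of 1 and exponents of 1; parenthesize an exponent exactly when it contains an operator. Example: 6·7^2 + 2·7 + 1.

[0] 10 ≡ 2^(2 + 1) + 2 (base 2). Lift 3: 84. −1: 83.
[1] 83 ≡ 3^(3 + 1) + 2 (base 3). Lift 4: 1026. −1: 1025.
[2] 1025 ≡ 4^(4 + 1) + 1 (base 4). Lift 5: 15626. −1: 15625.
[3] 15625 ≡ 5^(5 + 1) (base 5). Lift 6: 279936. −1: 279935.
[4] 279935 ≡ 5·6^6 + 5·6^5 + 5·6^4 + 5·6^3 + 5·6^2 + 5·6 + 5 (base 6). Lift 7: 4215755. −1: 4215754.

5·7^7 + 5·7^5 + 5·7^4 + 5·7^3 + 5·7^2 + 5·7 + 4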